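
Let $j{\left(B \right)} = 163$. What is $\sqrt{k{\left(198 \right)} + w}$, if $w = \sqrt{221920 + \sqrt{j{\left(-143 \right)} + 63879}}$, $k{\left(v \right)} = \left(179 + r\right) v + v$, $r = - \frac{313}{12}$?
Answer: $\frac{\sqrt{121902 + 4 \sqrt{221920 + \sqrt{64042}}}}{2} \approx 175.92$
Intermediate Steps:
$r = - \frac{313}{12}$ ($r = \left(-313\right) \frac{1}{12} = - \frac{313}{12} \approx -26.083$)
$k{\left(v \right)} = \frac{1847 v}{12}$ ($k{\left(v \right)} = \left(179 - \frac{313}{12}\right) v + v = \frac{1835 v}{12} + v = \frac{1847 v}{12}$)
$w = \sqrt{221920 + \sqrt{64042}}$ ($w = \sqrt{221920 + \sqrt{163 + 63879}} = \sqrt{221920 + \sqrt{64042}} \approx 471.35$)
$\sqrt{k{\left(198 \right)} + w} = \sqrt{\frac{1847}{12} \cdot 198 + \sqrt{221920 + \sqrt{64042}}} = \sqrt{\frac{60951}{2} + \sqrt{221920 + \sqrt{64042}}}$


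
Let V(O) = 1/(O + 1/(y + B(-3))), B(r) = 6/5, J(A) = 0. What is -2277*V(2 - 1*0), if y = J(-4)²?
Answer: -13662/17 ≈ -803.65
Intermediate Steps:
B(r) = 6/5 (B(r) = 6*(⅕) = 6/5)
y = 0 (y = 0² = 0)
V(O) = 1/(⅚ + O) (V(O) = 1/(O + 1/(0 + 6/5)) = 1/(O + 1/(6/5)) = 1/(O + ⅚) = 1/(⅚ + O))
-2277*V(2 - 1*0) = -13662/(5 + 6*(2 - 1*0)) = -13662/(5 + 6*(2 + 0)) = -13662/(5 + 6*2) = -13662/(5 + 12) = -13662/17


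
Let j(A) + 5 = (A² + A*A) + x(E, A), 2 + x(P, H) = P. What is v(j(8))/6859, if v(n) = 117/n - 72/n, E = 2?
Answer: 15/281219 ≈ 5.3339e-5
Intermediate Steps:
x(P, H) = -2 + P
j(A) = -5 + 2*A² (j(A) = -5 + ((A² + A*A) + (-2 + 2)) = -5 + ((A² + A²) + 0) = -5 + (2*A² + 0) = -5 + 2*A²)
v(n) = 45/n
v(j(8))/6859 = (45/(-5 + 2*8²))/6859 = (45/(-5 + 2*64))*(1/6859) = (45/(-5 + 128))*(1/6859) = (45/123)*(1/6859) = (45*(1/123))*(1/6859) = (15/41)*(1/6859) = 15/281219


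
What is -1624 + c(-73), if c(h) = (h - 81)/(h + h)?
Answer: -118475/73 ≈ -1622.9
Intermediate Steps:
c(h) = (-81 + h)/(2*h) (c(h) = (-81 + h)/((2*h)) = (-81 + h)*(1/(2*h)) = (-81 + h)/(2*h))
-1624 + c(-73) = -1624 + (½)*(-81 - 73)/(-73) = -1624 + (½)*(-1/73)*(-154) = -1624 + 77/73 = -118475/73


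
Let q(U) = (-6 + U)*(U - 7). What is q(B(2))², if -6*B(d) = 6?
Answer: 3136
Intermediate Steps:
B(d) = -1 (B(d) = -⅙*6 = -1)
q(U) = (-7 + U)*(-6 + U) (q(U) = (-6 + U)*(-7 + U) = (-7 + U)*(-6 + U))
q(B(2))² = (42 + (-1)² - 13*(-1))² = (42 + 1 + 13)² = 56² = 3136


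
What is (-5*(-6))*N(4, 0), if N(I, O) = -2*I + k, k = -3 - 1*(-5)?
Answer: -180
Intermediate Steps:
k = 2 (k = -3 + 5 = 2)
N(I, O) = 2 - 2*I (N(I, O) = -2*I + 2 = 2 - 2*I)
(-5*(-6))*N(4, 0) = (-5*(-6))*(2 - 2*4) = 30*(2 - 8) = 30*(-6) = -180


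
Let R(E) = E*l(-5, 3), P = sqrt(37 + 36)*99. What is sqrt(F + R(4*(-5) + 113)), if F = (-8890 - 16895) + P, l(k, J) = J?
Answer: 3*sqrt(-2834 + 11*sqrt(73)) ≈ 157.04*I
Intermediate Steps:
P = 99*sqrt(73) (P = sqrt(73)*99 = 99*sqrt(73) ≈ 845.86)
R(E) = 3*E (R(E) = E*3 = 3*E)
F = -25785 + 99*sqrt(73) (F = (-8890 - 16895) + 99*sqrt(73) = -25785 + 99*sqrt(73) ≈ -24939.)
sqrt(F + R(4*(-5) + 113)) = sqrt((-25785 + 99*sqrt(73)) + 3*(4*(-5) + 113)) = sqrt((-25785 + 99*sqrt(73)) + 3*(-20 + 113)) = sqrt((-25785 + 99*sqrt(73)) + 3*93) = sqrt((-25785 + 99*sqrt(73)) + 279) = sqrt(-25506 + 99*sqrt(73))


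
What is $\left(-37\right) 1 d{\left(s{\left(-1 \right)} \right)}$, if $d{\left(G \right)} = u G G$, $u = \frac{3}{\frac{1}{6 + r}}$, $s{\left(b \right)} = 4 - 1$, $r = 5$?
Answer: $-10989$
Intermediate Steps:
$s{\left(b \right)} = 3$
$u = 33$ ($u = \frac{3}{\frac{1}{6 + 5}} = \frac{3}{\frac{1}{11}} = 3 \frac{1}{\frac{1}{11}} = 3 \cdot 11 = 33$)
$d{\left(G \right)} = 33 G^{2}$ ($d{\left(G \right)} = 33 G G = 33 G^{2}$)
$\left(-37\right) 1 d{\left(s{\left(-1 \right)} \right)} = \left(-37\right) 1 \cdot 33 \cdot 3^{2} = - 37 \cdot 33 \cdot 9 = \left(-37\right) 297 = -10989$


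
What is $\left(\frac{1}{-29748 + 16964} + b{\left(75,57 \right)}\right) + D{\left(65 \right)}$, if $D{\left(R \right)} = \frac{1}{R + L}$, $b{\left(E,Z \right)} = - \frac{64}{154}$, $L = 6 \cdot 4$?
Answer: $- \frac{35431317}{87608752} \approx -0.40443$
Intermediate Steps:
$L = 24$
$b{\left(E,Z \right)} = - \frac{32}{77}$ ($b{\left(E,Z \right)} = \left(-64\right) \frac{1}{154} = - \frac{32}{77}$)
$D{\left(R \right)} = \frac{1}{24 + R}$ ($D{\left(R \right)} = \frac{1}{R + 24} = \frac{1}{24 + R}$)
$\left(\frac{1}{-29748 + 16964} + b{\left(75,57 \right)}\right) + D{\left(65 \right)} = \left(\frac{1}{-29748 + 16964} - \frac{32}{77}\right) + \frac{1}{24 + 65} = \left(\frac{1}{-12784} - \frac{32}{77}\right) + \frac{1}{89} = \left(- \frac{1}{12784} - \frac{32}{77}\right) + \frac{1}{89} = - \frac{409165}{984368} + \frac{1}{89} = - \frac{35431317}{87608752}$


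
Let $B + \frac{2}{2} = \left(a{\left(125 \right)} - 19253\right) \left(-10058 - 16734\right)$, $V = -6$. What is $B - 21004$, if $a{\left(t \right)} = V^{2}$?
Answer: $514840859$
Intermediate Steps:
$a{\left(t \right)} = 36$ ($a{\left(t \right)} = \left(-6\right)^{2} = 36$)
$B = 514861863$ ($B = -1 + \left(36 - 19253\right) \left(-10058 - 16734\right) = -1 - -514861864 = -1 + 514861864 = 514861863$)
$B - 21004 = 514861863 - 21004 = 514840859$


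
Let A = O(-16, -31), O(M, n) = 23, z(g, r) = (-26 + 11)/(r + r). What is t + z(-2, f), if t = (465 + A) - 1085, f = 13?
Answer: -15537/26 ≈ -597.58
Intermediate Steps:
z(g, r) = -15/(2*r) (z(g, r) = -15*1/(2*r) = -15/(2*r))
A = 23
t = -597 (t = (465 + 23) - 1085 = 488 - 1085 = -597)
t + z(-2, f) = -597 - 15/2/13 = -597 - 15/2*1/13 = -597 - 15/26 = -15537/26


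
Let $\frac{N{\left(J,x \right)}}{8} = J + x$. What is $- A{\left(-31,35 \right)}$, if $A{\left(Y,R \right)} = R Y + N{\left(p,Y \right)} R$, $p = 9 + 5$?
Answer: $5845$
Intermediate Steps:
$p = 14$
$N{\left(J,x \right)} = 8 J + 8 x$ ($N{\left(J,x \right)} = 8 \left(J + x\right) = 8 J + 8 x$)
$A{\left(Y,R \right)} = R Y + R \left(112 + 8 Y\right)$ ($A{\left(Y,R \right)} = R Y + \left(8 \cdot 14 + 8 Y\right) R = R Y + \left(112 + 8 Y\right) R = R Y + R \left(112 + 8 Y\right)$)
$- A{\left(-31,35 \right)} = - 35 \left(112 + 9 \left(-31\right)\right) = - 35 \left(112 - 279\right) = - 35 \left(-167\right) = \left(-1\right) \left(-5845\right) = 5845$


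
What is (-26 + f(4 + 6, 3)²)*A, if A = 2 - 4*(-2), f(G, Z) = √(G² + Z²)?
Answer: 830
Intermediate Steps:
A = 10 (A = 2 + 8 = 10)
(-26 + f(4 + 6, 3)²)*A = (-26 + (√((4 + 6)² + 3²))²)*10 = (-26 + (√(10² + 9))²)*10 = (-26 + (√(100 + 9))²)*10 = (-26 + (√109)²)*10 = (-26 + 109)*10 = 83*10 = 830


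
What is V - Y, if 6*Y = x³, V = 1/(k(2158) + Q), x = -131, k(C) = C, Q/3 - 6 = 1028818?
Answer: 1735880326334/4632945 ≈ 3.7468e+5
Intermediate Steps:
Q = 3086472 (Q = 18 + 3*1028818 = 18 + 3086454 = 3086472)
V = 1/3088630 (V = 1/(2158 + 3086472) = 1/3088630 ≈ 3.2377e-7)
Y = -2248091/6 (Y = (⅙)*(-131)³ = (⅙)*(-2248091) = -2248091/6 ≈ -3.7468e+5)
V - Y = 1/3088630 - 1*(-2248091/6) = 1/3088630 + 2248091/6 = 1735880326334/4632945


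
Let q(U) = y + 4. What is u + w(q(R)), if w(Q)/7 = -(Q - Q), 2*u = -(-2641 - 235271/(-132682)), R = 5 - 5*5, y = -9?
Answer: 350177891/265364 ≈ 1319.6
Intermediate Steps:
R = -20 (R = 5 - 25 = -20)
u = 350177891/265364 (u = (-(-2641 - 235271/(-132682)))/2 = (-(-2641 - 235271*(-1/132682)))/2 = (-(-2641 + 235271/132682))/2 = (-1*(-350177891/132682))/2 = (½)*(350177891/132682) = 350177891/265364 ≈ 1319.6)
q(U) = -5 (q(U) = -9 + 4 = -5)
w(Q) = 0 (w(Q) = 7*(-(Q - Q)) = 7*(-1*0) = 7*0 = 0)
u + w(q(R)) = 350177891/265364 + 0 = 350177891/265364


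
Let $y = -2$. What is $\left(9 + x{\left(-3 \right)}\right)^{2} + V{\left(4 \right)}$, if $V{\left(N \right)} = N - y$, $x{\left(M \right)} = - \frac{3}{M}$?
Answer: $106$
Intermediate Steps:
$V{\left(N \right)} = 2 + N$ ($V{\left(N \right)} = N - -2 = N + 2 = 2 + N$)
$\left(9 + x{\left(-3 \right)}\right)^{2} + V{\left(4 \right)} = \left(9 - \frac{3}{-3}\right)^{2} + \left(2 + 4\right) = \left(9 - -1\right)^{2} + 6 = \left(9 + 1\right)^{2} + 6 = 10^{2} + 6 = 100 + 6 = 106$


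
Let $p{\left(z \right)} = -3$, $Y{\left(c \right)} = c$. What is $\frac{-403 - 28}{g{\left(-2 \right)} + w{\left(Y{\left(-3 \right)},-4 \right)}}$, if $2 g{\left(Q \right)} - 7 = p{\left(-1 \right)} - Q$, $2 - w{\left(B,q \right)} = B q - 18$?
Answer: $- \frac{431}{11} \approx -39.182$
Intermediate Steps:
$w{\left(B,q \right)} = 20 - B q$ ($w{\left(B,q \right)} = 2 - \left(B q - 18\right) = 2 - \left(-18 + B q\right) = 20 - B q$)
$g{\left(Q \right)} = 2 - \frac{Q}{2}$ ($g{\left(Q \right)} = \frac{7}{2} + \frac{-3 - Q}{2} = \frac{7}{2} - \left(\frac{3}{2} + \frac{Q}{2}\right) = 2 - \frac{Q}{2}$)
$\frac{-403 - 28}{g{\left(-2 \right)} + w{\left(Y{\left(-3 \right)},-4 \right)}} = \frac{-403 - 28}{\left(2 - -1\right) + \left(20 - \left(-3\right) \left(-4\right)\right)} = - \frac{431}{\left(2 + 1\right) + \left(20 - 12\right)} = - \frac{431}{3 + 8} = - \frac{431}{11}$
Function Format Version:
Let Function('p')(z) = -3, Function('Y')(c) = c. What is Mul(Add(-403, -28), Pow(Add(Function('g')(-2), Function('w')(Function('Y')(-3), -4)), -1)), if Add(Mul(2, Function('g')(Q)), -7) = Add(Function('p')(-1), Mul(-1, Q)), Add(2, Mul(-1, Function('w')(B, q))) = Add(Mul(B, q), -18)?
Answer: Rational(-431, 11) ≈ -39.182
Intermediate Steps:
Function('w')(B, q) = Add(20, Mul(-1, B, q)) (Function('w')(B, q) = Add(2, Mul(-1, Add(Mul(B, q), -18))) = Add(2, Mul(-1, Add(-18, Mul(B, q)))) = Add(2, Add(18, Mul(-1, B, q))) = Add(20, Mul(-1, B, q)))
Function('g')(Q) = Add(2, Mul(Rational(-1, 2), Q)) (Function('g')(Q) = Add(Rational(7, 2), Mul(Rational(1, 2), Add(-3, Mul(-1, Q)))) = Add(Rational(7, 2), Add(Rational(-3, 2), Mul(Rational(-1, 2), Q))) = Add(2, Mul(Rational(-1, 2), Q)))
Mul(Add(-403, -28), Pow(Add(Function('g')(-2), Function('w')(Function('Y')(-3), -4)), -1)) = Mul(Add(-403, -28), Pow(Add(Add(2, Mul(Rational(-1, 2), -2)), Add(20, Mul(-1, -3, -4))), -1)) = Mul(-431, Pow(Add(Add(2, 1), Add(20, -12)), -1)) = Mul(-431, Pow(Add(3, 8), -1)) = Mul(-431, Pow(11, -1)) = Mul(-431, Rational(1, 11)) = Rational(-431, 11)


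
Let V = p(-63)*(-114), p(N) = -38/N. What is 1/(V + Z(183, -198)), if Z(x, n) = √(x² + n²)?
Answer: 30324/29972477 + 1323*√8077/29972477 ≈ 0.0049787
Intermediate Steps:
V = -1444/21 (V = -38/(-63)*(-114) = -38*(-1/63)*(-114) = (38/63)*(-114) = -1444/21 ≈ -68.762)
Z(x, n) = √(n² + x²)
1/(V + Z(183, -198)) = 1/(-1444/21 + √((-198)² + 183²)) = 1/(-1444/21 + √(39204 + 33489)) = 1/(-1444/21 + √72693) = 1/(-1444/21 + 3*√8077)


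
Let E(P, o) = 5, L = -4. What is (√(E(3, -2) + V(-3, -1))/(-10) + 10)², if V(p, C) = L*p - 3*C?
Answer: (50 - √5)²/25 ≈ 91.256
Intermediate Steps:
V(p, C) = -4*p - 3*C
(√(E(3, -2) + V(-3, -1))/(-10) + 10)² = (√(5 + (-4*(-3) - 3*(-1)))/(-10) + 10)² = (√(5 + (12 + 3))*(-⅒) + 10)² = (√(5 + 15)*(-⅒) + 10)² = (√20*(-⅒) + 10)² = ((2*√5)*(-⅒) + 10)² = (-√5/5 + 10)² = (10 - √5/5)²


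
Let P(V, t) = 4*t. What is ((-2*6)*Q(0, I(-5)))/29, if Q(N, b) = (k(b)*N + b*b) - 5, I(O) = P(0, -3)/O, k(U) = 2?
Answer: -228/725 ≈ -0.31448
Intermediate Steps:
I(O) = -12/O (I(O) = (4*(-3))/O = -12/O)
Q(N, b) = -5 + b² + 2*N (Q(N, b) = (2*N + b*b) - 5 = (2*N + b²) - 5 = (b² + 2*N) - 5 = -5 + b² + 2*N)
((-2*6)*Q(0, I(-5)))/29 = ((-2*6)*(-5 + (-12/(-5))² + 2*0))/29 = (-12*(-5 + (-12*(-⅕))² + 0))/29 = (-12*(-5 + (12/5)² + 0))/29 = (-12*(-5 + 144/25 + 0))/29 = (-12*19/25)/29 = (1/29)*(-228/25) = -228/725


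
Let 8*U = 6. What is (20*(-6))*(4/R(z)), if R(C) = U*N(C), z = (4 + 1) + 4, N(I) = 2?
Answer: -320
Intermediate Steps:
U = ¾ (U = (⅛)*6 = ¾ ≈ 0.75000)
z = 9 (z = 5 + 4 = 9)
R(C) = 3/2 (R(C) = (¾)*2 = 3/2)
(20*(-6))*(4/R(z)) = (20*(-6))*(4/(3/2)) = -480*2/3 = -120*8/3 = -320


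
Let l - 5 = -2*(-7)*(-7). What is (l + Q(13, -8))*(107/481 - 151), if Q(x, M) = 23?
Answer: 5076680/481 ≈ 10554.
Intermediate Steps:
l = -93 (l = 5 - 2*(-7)*(-7) = 5 + 14*(-7) = 5 - 98 = -93)
(l + Q(13, -8))*(107/481 - 151) = (-93 + 23)*(107/481 - 151) = -70*(107*(1/481) - 151) = -70*(107/481 - 151) = -70*(-72524/481) = 5076680/481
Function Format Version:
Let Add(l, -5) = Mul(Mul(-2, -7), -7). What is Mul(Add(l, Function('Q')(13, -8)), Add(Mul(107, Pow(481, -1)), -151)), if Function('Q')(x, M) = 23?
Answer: Rational(5076680, 481) ≈ 10554.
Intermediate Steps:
l = -93 (l = Add(5, Mul(Mul(-2, -7), -7)) = Add(5, Mul(14, -7)) = Add(5, -98) = -93)
Mul(Add(l, Function('Q')(13, -8)), Add(Mul(107, Pow(481, -1)), -151)) = Mul(Add(-93, 23), Add(Mul(107, Pow(481, -1)), -151)) = Mul(-70, Add(Mul(107, Rational(1, 481)), -151)) = Mul(-70, Add(Rational(107, 481), -151)) = Mul(-70, Rational(-72524, 481)) = Rational(5076680, 481)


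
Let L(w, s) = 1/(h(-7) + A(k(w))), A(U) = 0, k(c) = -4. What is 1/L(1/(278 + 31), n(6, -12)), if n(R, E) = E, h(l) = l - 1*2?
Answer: -9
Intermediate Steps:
h(l) = -2 + l (h(l) = l - 2 = -2 + l)
L(w, s) = -⅑ (L(w, s) = 1/((-2 - 7) + 0) = 1/(-9 + 0) = 1/(-9) = -⅑)
1/L(1/(278 + 31), n(6, -12)) = 1/(-⅑) = -9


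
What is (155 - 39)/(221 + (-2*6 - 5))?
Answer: 29/51 ≈ 0.56863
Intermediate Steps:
(155 - 39)/(221 + (-2*6 - 5)) = 116/(221 + (-12 - 5)) = 116/(221 - 17) = 116/204 = 116*(1/204) = 29/51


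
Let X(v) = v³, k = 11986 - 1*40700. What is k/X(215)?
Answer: -28714/9938375 ≈ -0.0028892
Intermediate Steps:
k = -28714 (k = 11986 - 40700 = -28714)
k/X(215) = -28714/(215³) = -28714/9938375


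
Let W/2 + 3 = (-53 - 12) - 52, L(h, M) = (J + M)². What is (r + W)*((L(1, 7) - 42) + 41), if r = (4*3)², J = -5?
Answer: -288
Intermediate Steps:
r = 144 (r = 12² = 144)
L(h, M) = (-5 + M)²
W = -240 (W = -6 + 2*((-53 - 12) - 52) = -6 + 2*(-65 - 52) = -6 + 2*(-117) = -6 - 234 = -240)
(r + W)*((L(1, 7) - 42) + 41) = (144 - 240)*(((-5 + 7)² - 42) + 41) = -96*((2² - 42) + 41) = -96*((4 - 42) + 41) = -96*(-38 + 41) = -96*3 = -288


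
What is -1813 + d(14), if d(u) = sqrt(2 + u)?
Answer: -1809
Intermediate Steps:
-1813 + d(14) = -1813 + sqrt(2 + 14) = -1813 + sqrt(16) = -1813 + 4 = -1809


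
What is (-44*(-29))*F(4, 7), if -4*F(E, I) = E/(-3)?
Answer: 1276/3 ≈ 425.33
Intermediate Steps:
F(E, I) = E/12 (F(E, I) = -E/(4*(-3)) = -E*(-1)/(4*3) = -(-1)*E/12 = E/12)
(-44*(-29))*F(4, 7) = (-44*(-29))*((1/12)*4) = 1276*(⅓) = 1276/3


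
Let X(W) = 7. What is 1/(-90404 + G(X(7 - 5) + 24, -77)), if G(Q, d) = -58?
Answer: -1/90462 ≈ -1.1054e-5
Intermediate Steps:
1/(-90404 + G(X(7 - 5) + 24, -77)) = 1/(-90404 - 58) = 1/(-90462) = -1/90462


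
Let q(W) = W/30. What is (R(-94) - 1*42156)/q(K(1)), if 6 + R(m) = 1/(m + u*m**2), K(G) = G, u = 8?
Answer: -44645763405/35297 ≈ -1.2649e+6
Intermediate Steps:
R(m) = -6 + 1/(m + 8*m**2)
q(W) = W/30 (q(W) = W*(1/30) = W/30)
(R(-94) - 1*42156)/q(K(1)) = ((1 - 48*(-94)**2 - 6*(-94))/((-94)*(1 + 8*(-94))) - 1*42156)/(((1/30)*1)) = (-(1 - 48*8836 + 564)/(94*(1 - 752)) - 42156)/(1/30) = (-1/94*(1 - 424128 + 564)/(-751) - 42156)*30 = (-1/94*(-1/751)*(-423563) - 42156)*30 = (-423563/70594 - 42156)*30 = -2976384227/70594*30 = -44645763405/35297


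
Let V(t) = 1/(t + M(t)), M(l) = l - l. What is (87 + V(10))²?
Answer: 758641/100 ≈ 7586.4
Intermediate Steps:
M(l) = 0
V(t) = 1/t (V(t) = 1/(t + 0) = 1/t)
(87 + V(10))² = (87 + 1/10)² = (87 + ⅒)² = (871/10)² = 758641/100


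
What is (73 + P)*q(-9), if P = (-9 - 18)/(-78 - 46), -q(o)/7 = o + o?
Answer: 571977/62 ≈ 9225.4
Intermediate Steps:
q(o) = -14*o (q(o) = -7*(o + o) = -14*o)
P = 27/124 (P = -27/(-124) = -27*(-1/124) = 27/124 ≈ 0.21774)
(73 + P)*q(-9) = (73 + 27/124)*(-14*(-9)) = (9079/124)*126 = 571977/62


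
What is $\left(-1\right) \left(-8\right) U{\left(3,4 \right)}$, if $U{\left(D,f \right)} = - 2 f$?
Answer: $-64$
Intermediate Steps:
$\left(-1\right) \left(-8\right) U{\left(3,4 \right)} = \left(-1\right) \left(-8\right) \left(\left(-2\right) 4\right) = 8 \left(-8\right) = -64$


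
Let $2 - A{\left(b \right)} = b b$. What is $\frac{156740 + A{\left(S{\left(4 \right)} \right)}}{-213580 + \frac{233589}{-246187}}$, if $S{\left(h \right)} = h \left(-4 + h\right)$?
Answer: $- \frac{38587842754}{52580853049} \approx -0.73388$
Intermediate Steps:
$A{\left(b \right)} = 2 - b^{2}$ ($A{\left(b \right)} = 2 - b b = 2 - b^{2}$)
$\frac{156740 + A{\left(S{\left(4 \right)} \right)}}{-213580 + \frac{233589}{-246187}} = \frac{156740 + \left(2 - \left(4 \left(-4 + 4\right)\right)^{2}\right)}{-213580 + \frac{233589}{-246187}} = \frac{156740 + \left(2 - \left(4 \cdot 0\right)^{2}\right)}{-213580 + 233589 \left(- \frac{1}{246187}\right)} = \frac{156740 + \left(2 - 0^{2}\right)}{-213580 - \frac{233589}{246187}} = \frac{156740 + \left(2 - 0\right)}{- \frac{52580853049}{246187}} = \left(156740 + \left(2 + 0\right)\right) \left(- \frac{246187}{52580853049}\right) = \left(156740 + 2\right) \left(- \frac{246187}{52580853049}\right) = 156742 \left(- \frac{246187}{52580853049}\right) = - \frac{38587842754}{52580853049}$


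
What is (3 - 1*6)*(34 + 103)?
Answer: -411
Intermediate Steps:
(3 - 1*6)*(34 + 103) = (3 - 6)*137 = -3*137 = -411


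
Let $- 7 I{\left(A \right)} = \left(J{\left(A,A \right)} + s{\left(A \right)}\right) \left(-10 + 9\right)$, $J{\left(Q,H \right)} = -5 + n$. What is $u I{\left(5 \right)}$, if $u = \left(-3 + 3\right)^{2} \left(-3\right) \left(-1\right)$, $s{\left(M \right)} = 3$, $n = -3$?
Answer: $0$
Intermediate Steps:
$J{\left(Q,H \right)} = -8$ ($J{\left(Q,H \right)} = -5 - 3 = -8$)
$u = 0$ ($u = 0^{2} \left(-3\right) \left(-1\right) = 0 \left(-3\right) \left(-1\right) = 0 \left(-1\right) = 0$)
$I{\left(A \right)} = - \frac{5}{7}$ ($I{\left(A \right)} = - \frac{\left(-8 + 3\right) \left(-10 + 9\right)}{7} = - \frac{\left(-5\right) \left(-1\right)}{7} = \left(- \frac{1}{7}\right) 5 = - \frac{5}{7}$)
$u I{\left(5 \right)} = 0 \left(- \frac{5}{7}\right) = 0$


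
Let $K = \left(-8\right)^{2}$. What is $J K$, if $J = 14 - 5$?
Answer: $576$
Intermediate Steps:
$K = 64$
$J = 9$ ($J = 14 - 5 = 9$)
$J K = 9 \cdot 64 = 576$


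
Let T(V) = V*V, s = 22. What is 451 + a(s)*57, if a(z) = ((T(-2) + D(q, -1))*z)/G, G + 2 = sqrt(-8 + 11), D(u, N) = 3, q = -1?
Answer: -17105 - 8778*sqrt(3) ≈ -32309.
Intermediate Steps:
G = -2 + sqrt(3) (G = -2 + sqrt(-8 + 11) = -2 + sqrt(3) ≈ -0.26795)
T(V) = V**2
a(z) = 7*z/(-2 + sqrt(3)) (a(z) = (((-2)**2 + 3)*z)/(-2 + sqrt(3)) = ((4 + 3)*z)/(-2 + sqrt(3)) = (7*z)/(-2 + sqrt(3)) = 7*z/(-2 + sqrt(3)))
451 + a(s)*57 = 451 + (-14*22 - 7*22*sqrt(3))*57 = 451 + (-308 - 154*sqrt(3))*57 = 451 + (-17556 - 8778*sqrt(3)) = -17105 - 8778*sqrt(3)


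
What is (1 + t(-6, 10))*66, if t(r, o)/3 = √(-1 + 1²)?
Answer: 66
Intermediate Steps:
t(r, o) = 0 (t(r, o) = 3*√(-1 + 1²) = 3*√(-1 + 1) = 3*√0 = 3*0 = 0)
(1 + t(-6, 10))*66 = (1 + 0)*66 = 1*66 = 66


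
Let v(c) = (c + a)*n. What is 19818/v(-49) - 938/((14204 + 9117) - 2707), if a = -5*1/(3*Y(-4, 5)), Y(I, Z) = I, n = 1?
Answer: -20259859/49661 ≈ -407.96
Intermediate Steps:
a = 5/12 (a = -5/((-4*3)) = -5/(-12) = -5*(-1/12) = 5/12 ≈ 0.41667)
v(c) = 5/12 + c (v(c) = (c + 5/12)*1 = (5/12 + c)*1 = 5/12 + c)
19818/v(-49) - 938/((14204 + 9117) - 2707) = 19818/(5/12 - 49) - 938/((14204 + 9117) - 2707) = 19818/(-583/12) - 938/(23321 - 2707) = 19818*(-12/583) - 938/20614 = -237816/583 - 938*1/20614 = -237816/583 - 469/10307 = -20259859/49661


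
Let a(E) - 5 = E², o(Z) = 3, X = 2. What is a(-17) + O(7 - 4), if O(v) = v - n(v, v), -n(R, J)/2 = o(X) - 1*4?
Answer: 295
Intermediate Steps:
n(R, J) = 2 (n(R, J) = -2*(3 - 1*4) = -2*(3 - 4) = -2*(-1) = 2)
O(v) = -2 + v (O(v) = v - 1*2 = v - 2 = -2 + v)
a(E) = 5 + E²
a(-17) + O(7 - 4) = (5 + (-17)²) + (-2 + (7 - 4)) = (5 + 289) + (-2 + 3) = 294 + 1 = 295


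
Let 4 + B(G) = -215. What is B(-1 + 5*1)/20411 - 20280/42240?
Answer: -3526547/7184672 ≈ -0.49084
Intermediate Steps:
B(G) = -219 (B(G) = -4 - 215 = -219)
B(-1 + 5*1)/20411 - 20280/42240 = -219/20411 - 20280/42240 = -219*1/20411 - 20280*1/42240 = -219/20411 - 169/352 = -3526547/7184672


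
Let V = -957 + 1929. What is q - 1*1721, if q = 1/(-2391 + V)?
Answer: -2442100/1419 ≈ -1721.0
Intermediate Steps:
V = 972
q = -1/1419 (q = 1/(-2391 + 972) = 1/(-1419) = -1/1419 ≈ -0.00070472)
q - 1*1721 = -1/1419 - 1*1721 = -1/1419 - 1721 = -2442100/1419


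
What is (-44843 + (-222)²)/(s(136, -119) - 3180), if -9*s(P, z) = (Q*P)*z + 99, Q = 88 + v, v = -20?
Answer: 39969/1071793 ≈ 0.037292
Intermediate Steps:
Q = 68 (Q = 88 - 20 = 68)
s(P, z) = -11 - 68*P*z/9 (s(P, z) = -((68*P)*z + 99)/9 = -(68*P*z + 99)/9 = -(99 + 68*P*z)/9 = -11 - 68*P*z/9)
(-44843 + (-222)²)/(s(136, -119) - 3180) = (-44843 + (-222)²)/((-11 - 68/9*136*(-119)) - 3180) = (-44843 + 49284)/((-11 + 1100512/9) - 3180) = 4441/(1100413/9 - 3180) = 4441/(1071793/9) = 4441*(9/1071793) = 39969/1071793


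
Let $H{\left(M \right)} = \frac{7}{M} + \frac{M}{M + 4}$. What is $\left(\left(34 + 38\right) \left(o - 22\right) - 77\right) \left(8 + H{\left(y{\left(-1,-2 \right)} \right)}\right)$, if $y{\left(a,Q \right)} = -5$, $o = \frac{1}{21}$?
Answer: $- \frac{672974}{35} \approx -19228.0$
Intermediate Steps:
$o = \frac{1}{21} \approx 0.047619$
$H{\left(M \right)} = \frac{7}{M} + \frac{M}{4 + M}$
$\left(\left(34 + 38\right) \left(o - 22\right) - 77\right) \left(8 + H{\left(y{\left(-1,-2 \right)} \right)}\right) = \left(\left(34 + 38\right) \left(\frac{1}{21} - 22\right) - 77\right) \left(8 + \frac{28 + \left(-5\right)^{2} + 7 \left(-5\right)}{\left(-5\right) \left(4 - 5\right)}\right) = \left(72 \left(- \frac{461}{21}\right) - 77\right) \left(8 - \frac{28 + 25 - 35}{5 \left(-1\right)}\right) = \left(- \frac{11064}{7} - 77\right) \left(8 - \left(- \frac{1}{5}\right) 18\right) = - \frac{11603 \left(8 + \frac{18}{5}\right)}{7} = \left(- \frac{11603}{7}\right) \frac{58}{5} = - \frac{672974}{35}$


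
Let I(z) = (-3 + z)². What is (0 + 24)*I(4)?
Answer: 24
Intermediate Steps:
(0 + 24)*I(4) = (0 + 24)*(-3 + 4)² = 24*1² = 24*1 = 24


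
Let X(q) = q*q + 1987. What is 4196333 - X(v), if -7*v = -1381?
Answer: 203615793/49 ≈ 4.1554e+6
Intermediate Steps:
v = 1381/7 (v = -⅐*(-1381) = 1381/7 ≈ 197.29)
X(q) = 1987 + q² (X(q) = q² + 1987 = 1987 + q²)
4196333 - X(v) = 4196333 - (1987 + (1381/7)²) = 4196333 - (1987 + 1907161/49) = 4196333 - 1*2004524/49 = 4196333 - 2004524/49 = 203615793/49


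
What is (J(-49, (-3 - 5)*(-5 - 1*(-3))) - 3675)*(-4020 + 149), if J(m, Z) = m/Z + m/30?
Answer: 3418584617/240 ≈ 1.4244e+7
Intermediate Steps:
J(m, Z) = m/30 + m/Z (J(m, Z) = m/Z + m*(1/30) = m/Z + m/30 = m/30 + m/Z)
(J(-49, (-3 - 5)*(-5 - 1*(-3))) - 3675)*(-4020 + 149) = (((1/30)*(-49) - 49*1/((-5 - 1*(-3))*(-3 - 5))) - 3675)*(-4020 + 149) = ((-49/30 - 49*(-1/(8*(-5 + 3)))) - 3675)*(-3871) = ((-49/30 - 49/((-8*(-2)))) - 3675)*(-3871) = ((-49/30 - 49/16) - 3675)*(-3871) = (-1127/240 - 3675)*(-3871) = -883127/240*(-3871) = 3418584617/240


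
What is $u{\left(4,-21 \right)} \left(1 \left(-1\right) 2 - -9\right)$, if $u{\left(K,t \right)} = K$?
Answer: $28$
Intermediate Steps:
$u{\left(4,-21 \right)} \left(1 \left(-1\right) 2 - -9\right) = 4 \left(1 \left(-1\right) 2 - -9\right) = 4 \left(\left(-1\right) 2 + 9\right) = 4 \left(-2 + 9\right) = 4 \cdot 7 = 28$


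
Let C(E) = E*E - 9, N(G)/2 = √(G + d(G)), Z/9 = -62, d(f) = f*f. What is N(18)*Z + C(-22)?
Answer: 475 - 3348*√38 ≈ -20163.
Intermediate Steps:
d(f) = f²
Z = -558 (Z = 9*(-62) = -558)
N(G) = 2*√(G + G²)
C(E) = -9 + E² (C(E) = E² - 9 = -9 + E²)
N(18)*Z + C(-22) = (2*√(18*(1 + 18)))*(-558) + (-9 + (-22)²) = (2*√(18*19))*(-558) + (-9 + 484) = (2*√342)*(-558) + 475 = (2*(3*√38))*(-558) + 475 = (6*√38)*(-558) + 475 = -3348*√38 + 475 = 475 - 3348*√38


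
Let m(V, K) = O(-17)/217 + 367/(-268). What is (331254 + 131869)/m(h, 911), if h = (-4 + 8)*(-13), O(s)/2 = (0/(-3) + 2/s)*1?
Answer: -457867480196/1354935 ≈ -3.3793e+5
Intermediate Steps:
O(s) = 4/s (O(s) = 2*((0/(-3) + 2/s)*1) = 2*((0*(-1/3) + 2/s)*1) = 2*((0 + 2/s)*1) = 2*((2/s)*1) = 2*(2/s) = 4/s)
h = -52 (h = 4*(-13) = -52)
m(V, K) = -1354935/988652 (m(V, K) = (4/(-17))/217 + 367/(-268) = (4*(-1/17))*(1/217) + 367*(-1/268) = -4/17*1/217 - 367/268 = -4/3689 - 367/268 = -1354935/988652)
(331254 + 131869)/m(h, 911) = (331254 + 131869)/(-1354935/988652) = 463123*(-988652/1354935) = -457867480196/1354935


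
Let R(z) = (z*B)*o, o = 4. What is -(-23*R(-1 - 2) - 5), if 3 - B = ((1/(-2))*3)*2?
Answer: -1651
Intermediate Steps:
B = 6 (B = 3 - (1/(-2))*3*2 = 3 - (1*(-1/2))*3*2 = 3 - (-1/2*3)*2 = 3 - (-3)*2/2 = 3 - 1*(-3) = 3 + 3 = 6)
R(z) = 24*z (R(z) = (z*6)*4 = (6*z)*4 = 24*z)
-(-23*R(-1 - 2) - 5) = -(-552*(-1 - 2) - 5) = -(-552*(-3) - 5) = -(-23*(-72) - 5) = -(1656 - 5) = -1*1651 = -1651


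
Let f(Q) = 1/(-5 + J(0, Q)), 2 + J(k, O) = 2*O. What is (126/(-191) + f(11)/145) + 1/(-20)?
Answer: -1178521/1661700 ≈ -0.70923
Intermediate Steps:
J(k, O) = -2 + 2*O
f(Q) = 1/(-7 + 2*Q) (f(Q) = 1/(-5 + (-2 + 2*Q)) = 1/(-7 + 2*Q))
(126/(-191) + f(11)/145) + 1/(-20) = (126/(-191) + 1/((-7 + 2*11)*145)) + 1/(-20) = (126*(-1/191) + (1/145)/(-7 + 22)) - 1/20 = (-126/191 + (1/145)/15) - 1/20 = (-126/191 + (1/15)*(1/145)) - 1/20 = (-126/191 + 1/2175) - 1/20 = -273859/415425 - 1/20 = -1178521/1661700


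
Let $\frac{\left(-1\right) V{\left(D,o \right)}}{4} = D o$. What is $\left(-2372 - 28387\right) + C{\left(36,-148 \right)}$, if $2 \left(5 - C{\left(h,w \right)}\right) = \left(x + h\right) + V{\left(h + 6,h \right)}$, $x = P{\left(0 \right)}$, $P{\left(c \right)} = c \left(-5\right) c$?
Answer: $-27748$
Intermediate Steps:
$V{\left(D,o \right)} = - 4 D o$
$P{\left(c \right)} = - 5 c^{2}$ ($P{\left(c \right)} = - 5 c c = - 5 c^{2}$)
$x = 0$ ($x = - 5 \cdot 0^{2} = \left(-5\right) 0 = 0$)
$C{\left(h,w \right)} = 5 - \frac{h}{2} + 2 h \left(6 + h\right)$ ($C{\left(h,w \right)} = 5 - \frac{\left(0 + h\right) - 4 \left(h + 6\right) h}{2} = 5 - \frac{h - 4 \left(6 + h\right) h}{2} = 5 - \frac{h - 4 h \left(6 + h\right)}{2} = 5 + \left(- \frac{h}{2} + 2 h \left(6 + h\right)\right) = 5 - \frac{h}{2} + 2 h \left(6 + h\right)$)
$\left(-2372 - 28387\right) + C{\left(36,-148 \right)} = \left(-2372 - 28387\right) + \left(5 - 18 + 2 \cdot 36 \left(6 + 36\right)\right) = -30759 + \left(5 - 18 + 2 \cdot 36 \cdot 42\right) = -30759 + \left(5 - 18 + 3024\right) = -30759 + 3011 = -27748$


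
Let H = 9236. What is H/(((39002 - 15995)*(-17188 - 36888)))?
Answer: -2309/311031633 ≈ -7.4237e-6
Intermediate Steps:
H/(((39002 - 15995)*(-17188 - 36888))) = 9236/(((39002 - 15995)*(-17188 - 36888))) = 9236/((23007*(-54076))) = 9236/(-1244126532) = 9236*(-1/1244126532) = -2309/311031633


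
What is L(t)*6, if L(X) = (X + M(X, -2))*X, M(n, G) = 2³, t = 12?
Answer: 1440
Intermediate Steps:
M(n, G) = 8
L(X) = X*(8 + X) (L(X) = (X + 8)*X = (8 + X)*X = X*(8 + X))
L(t)*6 = (12*(8 + 12))*6 = (12*20)*6 = 240*6 = 1440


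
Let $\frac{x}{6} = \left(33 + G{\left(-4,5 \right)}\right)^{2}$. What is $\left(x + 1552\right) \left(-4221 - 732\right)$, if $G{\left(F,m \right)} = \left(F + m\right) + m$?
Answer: $-52888134$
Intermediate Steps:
$G{\left(F,m \right)} = F + 2 m$
$x = 9126$ ($x = 6 \left(33 + \left(-4 + 2 \cdot 5\right)\right)^{2} = 6 \left(33 + \left(-4 + 10\right)\right)^{2} = 6 \left(33 + 6\right)^{2} = 6 \cdot 39^{2} = 6 \cdot 1521 = 9126$)
$\left(x + 1552\right) \left(-4221 - 732\right) = \left(9126 + 1552\right) \left(-4221 - 732\right) = 10678 \left(-4953\right) = -52888134$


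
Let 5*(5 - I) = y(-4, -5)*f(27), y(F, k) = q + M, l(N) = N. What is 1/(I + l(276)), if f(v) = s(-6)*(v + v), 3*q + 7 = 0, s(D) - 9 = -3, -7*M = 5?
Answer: 35/16747 ≈ 0.0020899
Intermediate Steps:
M = -5/7 (M = -1/7*5 = -5/7 ≈ -0.71429)
s(D) = 6 (s(D) = 9 - 3 = 6)
q = -7/3 (q = -7/3 + (1/3)*0 = -7/3 + 0 = -7/3 ≈ -2.3333)
y(F, k) = -64/21 (y(F, k) = -7/3 - 5/7 = -64/21)
f(v) = 12*v (f(v) = 6*(v + v) = 6*(2*v) = 12*v)
I = 7087/35 (I = 5 - (-64)*12*27/105 = 5 - (-64)*324/105 = 5 - 1/5*(-6912/7) = 5 + 6912/35 = 7087/35 ≈ 202.49)
1/(I + l(276)) = 1/(7087/35 + 276) = 1/(16747/35) = 35/16747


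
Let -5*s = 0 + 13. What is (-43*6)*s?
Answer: 3354/5 ≈ 670.80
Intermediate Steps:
s = -13/5 (s = -(0 + 13)/5 = -⅕*13 = -13/5 ≈ -2.6000)
(-43*6)*s = -43*6*(-13/5) = -258*(-13/5) = 3354/5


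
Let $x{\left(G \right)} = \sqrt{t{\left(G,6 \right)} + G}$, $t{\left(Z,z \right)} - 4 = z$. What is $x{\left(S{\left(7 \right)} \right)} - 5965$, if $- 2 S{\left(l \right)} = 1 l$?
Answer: $-5965 + \frac{\sqrt{26}}{2} \approx -5962.5$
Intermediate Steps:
$t{\left(Z,z \right)} = 4 + z$
$S{\left(l \right)} = - \frac{l}{2}$ ($S{\left(l \right)} = - \frac{1 l}{2} = - \frac{l}{2}$)
$x{\left(G \right)} = \sqrt{10 + G}$ ($x{\left(G \right)} = \sqrt{\left(4 + 6\right) + G} = \sqrt{10 + G}$)
$x{\left(S{\left(7 \right)} \right)} - 5965 = \sqrt{10 - \frac{7}{2}} - 5965 = \sqrt{\frac{13}{2}} - 5965 = \frac{\sqrt{26}}{2} - 5965 = -5965 + \frac{\sqrt{26}}{2}$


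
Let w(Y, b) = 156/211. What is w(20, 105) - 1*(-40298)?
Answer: 8503034/211 ≈ 40299.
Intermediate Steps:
w(Y, b) = 156/211 (w(Y, b) = 156*(1/211) = 156/211)
w(20, 105) - 1*(-40298) = 156/211 - 1*(-40298) = 156/211 + 40298 = 8503034/211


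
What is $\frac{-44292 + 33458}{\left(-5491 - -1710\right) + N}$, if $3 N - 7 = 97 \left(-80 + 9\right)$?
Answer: $\frac{32502}{18223} \approx 1.7836$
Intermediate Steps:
$N = - \frac{6880}{3}$ ($N = \frac{7}{3} + \frac{97 \left(-80 + 9\right)}{3} = \frac{7}{3} + \frac{97 \left(-71\right)}{3} = \frac{7}{3} + \frac{1}{3} \left(-6887\right) = \frac{7}{3} - \frac{6887}{3} = - \frac{6880}{3} \approx -2293.3$)
$\frac{-44292 + 33458}{\left(-5491 - -1710\right) + N} = \frac{-44292 + 33458}{\left(-5491 - -1710\right) - \frac{6880}{3}} = - \frac{10834}{\left(-5491 + 1710\right) - \frac{6880}{3}} = - \frac{10834}{-3781 - \frac{6880}{3}} = - \frac{10834}{- \frac{18223}{3}} = \left(-10834\right) \left(- \frac{3}{18223}\right) = \frac{32502}{18223}$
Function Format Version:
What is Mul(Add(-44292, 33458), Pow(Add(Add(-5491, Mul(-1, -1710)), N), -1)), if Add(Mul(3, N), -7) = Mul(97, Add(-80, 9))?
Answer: Rational(32502, 18223) ≈ 1.7836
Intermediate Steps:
N = Rational(-6880, 3) (N = Add(Rational(7, 3), Mul(Rational(1, 3), Mul(97, Add(-80, 9)))) = Add(Rational(7, 3), Mul(Rational(1, 3), Mul(97, -71))) = Add(Rational(7, 3), Mul(Rational(1, 3), -6887)) = Add(Rational(7, 3), Rational(-6887, 3)) = Rational(-6880, 3) ≈ -2293.3)
Mul(Add(-44292, 33458), Pow(Add(Add(-5491, Mul(-1, -1710)), N), -1)) = Mul(Add(-44292, 33458), Pow(Add(Add(-5491, Mul(-1, -1710)), Rational(-6880, 3)), -1)) = Mul(-10834, Pow(Add(Add(-5491, 1710), Rational(-6880, 3)), -1)) = Mul(-10834, Pow(Add(-3781, Rational(-6880, 3)), -1)) = Mul(-10834, Pow(Rational(-18223, 3), -1)) = Mul(-10834, Rational(-3, 18223)) = Rational(32502, 18223)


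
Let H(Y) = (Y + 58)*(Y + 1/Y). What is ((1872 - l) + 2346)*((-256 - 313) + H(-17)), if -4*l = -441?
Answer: -354301653/68 ≈ -5.2103e+6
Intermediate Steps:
l = 441/4 (l = -¼*(-441) = 441/4 ≈ 110.25)
H(Y) = (58 + Y)*(Y + 1/Y)
((1872 - l) + 2346)*((-256 - 313) + H(-17)) = ((1872 - 1*441/4) + 2346)*((-256 - 313) + (1 + (-17)² + 58*(-17) + 58/(-17))) = ((1872 - 441/4) + 2346)*(-569 + (1 + 289 - 986 + 58*(-1/17))) = (7047/4 + 2346)*(-569 + (1 + 289 - 986 - 58/17)) = 16431*(-569 - 11890/17)/4 = (16431/4)*(-21563/17) = -354301653/68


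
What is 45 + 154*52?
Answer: 8053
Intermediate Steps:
45 + 154*52 = 45 + 8008 = 8053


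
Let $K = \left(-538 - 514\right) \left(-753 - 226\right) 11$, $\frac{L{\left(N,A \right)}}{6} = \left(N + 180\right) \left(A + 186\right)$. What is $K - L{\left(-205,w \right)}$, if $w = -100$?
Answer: $11341888$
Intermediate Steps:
$L{\left(N,A \right)} = 6 \left(180 + N\right) \left(186 + A\right)$ ($L{\left(N,A \right)} = 6 \left(N + 180\right) \left(A + 186\right) = 6 \left(180 + N\right) \left(186 + A\right)$)
$K = 11328988$ ($K = \left(-1052\right) \left(-979\right) 11 = 1029908 \cdot 11 = 11328988$)
$K - L{\left(-205,w \right)} = 11328988 - \left(200880 + 1080 \left(-100\right) + 1116 \left(-205\right) + 6 \left(-100\right) \left(-205\right)\right) = 11328988 - \left(200880 - 108000 - 228780 + 123000\right) = 11328988 - -12900 = 11328988 + 12900 = 11341888$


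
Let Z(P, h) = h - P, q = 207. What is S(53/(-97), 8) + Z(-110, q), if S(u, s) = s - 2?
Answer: 323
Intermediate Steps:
S(u, s) = -2 + s
S(53/(-97), 8) + Z(-110, q) = (-2 + 8) + (207 - 1*(-110)) = 6 + (207 + 110) = 6 + 317 = 323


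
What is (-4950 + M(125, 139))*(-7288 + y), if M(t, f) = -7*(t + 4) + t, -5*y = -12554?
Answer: 136819008/5 ≈ 2.7364e+7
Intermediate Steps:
y = 12554/5 (y = -⅕*(-12554) = 12554/5 ≈ 2510.8)
M(t, f) = -28 - 6*t (M(t, f) = -7*(4 + t) + t = (-28 - 7*t) + t = -28 - 6*t)
(-4950 + M(125, 139))*(-7288 + y) = (-4950 + (-28 - 6*125))*(-7288 + 12554/5) = (-4950 + (-28 - 750))*(-23886/5) = (-4950 - 778)*(-23886/5) = -5728*(-23886/5) = 136819008/5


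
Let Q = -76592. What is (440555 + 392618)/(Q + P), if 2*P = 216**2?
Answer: -833173/53264 ≈ -15.642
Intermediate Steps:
P = 23328 (P = (1/2)*216**2 = (1/2)*46656 = 23328)
(440555 + 392618)/(Q + P) = (440555 + 392618)/(-76592 + 23328) = 833173/(-53264) = 833173*(-1/53264) = -833173/53264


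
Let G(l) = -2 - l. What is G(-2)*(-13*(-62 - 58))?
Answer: 0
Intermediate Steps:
G(-2)*(-13*(-62 - 58)) = (-2 - 1*(-2))*(-13*(-62 - 58)) = (-2 + 2)*(-13*(-120)) = 0*1560 = 0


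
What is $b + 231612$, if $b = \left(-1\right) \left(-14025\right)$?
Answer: $245637$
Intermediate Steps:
$b = 14025$
$b + 231612 = 14025 + 231612 = 245637$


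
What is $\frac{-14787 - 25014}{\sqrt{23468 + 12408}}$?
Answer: $- \frac{39801 \sqrt{8969}}{17938} \approx -210.13$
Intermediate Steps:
$\frac{-14787 - 25014}{\sqrt{23468 + 12408}} = \frac{-14787 - 25014}{\sqrt{35876}} = - \frac{39801}{2 \sqrt{8969}} = - 39801 \frac{\sqrt{8969}}{17938} = - \frac{39801 \sqrt{8969}}{17938}$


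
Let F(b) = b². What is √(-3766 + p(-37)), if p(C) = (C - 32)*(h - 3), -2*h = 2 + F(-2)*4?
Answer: I*√2938 ≈ 54.203*I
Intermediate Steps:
h = -9 (h = -(2 + (-2)²*4)/2 = -(2 + 4*4)/2 = -(2 + 16)/2 = -½*18 = -9)
p(C) = 384 - 12*C (p(C) = (C - 32)*(-9 - 3) = (-32 + C)*(-12) = 384 - 12*C)
√(-3766 + p(-37)) = √(-3766 + (384 - 12*(-37))) = √(-3766 + (384 + 444)) = √(-3766 + 828) = √(-2938) = I*√2938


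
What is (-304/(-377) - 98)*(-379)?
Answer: 13887318/377 ≈ 36836.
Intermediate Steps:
(-304/(-377) - 98)*(-379) = (-304*(-1/377) - 98)*(-379) = (304/377 - 98)*(-379) = -36642/377*(-379) = 13887318/377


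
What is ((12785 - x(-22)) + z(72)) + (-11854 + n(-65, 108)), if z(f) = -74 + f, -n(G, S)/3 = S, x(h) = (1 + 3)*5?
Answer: 585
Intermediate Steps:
x(h) = 20 (x(h) = 4*5 = 20)
n(G, S) = -3*S
((12785 - x(-22)) + z(72)) + (-11854 + n(-65, 108)) = ((12785 - 1*20) + (-74 + 72)) + (-11854 - 3*108) = ((12785 - 20) - 2) + (-11854 - 324) = (12765 - 2) - 12178 = 12763 - 12178 = 585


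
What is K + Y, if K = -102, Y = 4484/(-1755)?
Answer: -183494/1755 ≈ -104.55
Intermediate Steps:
Y = -4484/1755 (Y = 4484*(-1/1755) = -4484/1755 ≈ -2.5550)
K + Y = -102 - 4484/1755 = -183494/1755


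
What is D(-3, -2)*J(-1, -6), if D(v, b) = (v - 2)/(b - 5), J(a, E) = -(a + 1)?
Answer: 0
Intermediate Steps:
J(a, E) = -1 - a (J(a, E) = -(1 + a) = -1 - a)
D(v, b) = (-2 + v)/(-5 + b)
D(-3, -2)*J(-1, -6) = ((-2 - 3)/(-5 - 2))*(-1 - 1*(-1)) = (-5/(-7))*(-1 + 1) = -1/7*(-5)*0 = (5/7)*0 = 0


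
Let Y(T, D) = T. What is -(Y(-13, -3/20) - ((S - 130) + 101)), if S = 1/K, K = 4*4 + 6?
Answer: -351/22 ≈ -15.955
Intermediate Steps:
K = 22 (K = 16 + 6 = 22)
S = 1/22 ≈ 0.045455
-(Y(-13, -3/20) - ((S - 130) + 101)) = -(-13 - ((1/22 - 130) + 101)) = -(-13 - (-2859/22 + 101)) = -(-13 - 1*(-637/22)) = -(-13 + 637/22) = -1*351/22 = -351/22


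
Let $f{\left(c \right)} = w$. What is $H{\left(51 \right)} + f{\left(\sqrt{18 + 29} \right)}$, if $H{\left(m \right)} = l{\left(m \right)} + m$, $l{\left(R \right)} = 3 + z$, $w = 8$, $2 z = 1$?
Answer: $\frac{125}{2} \approx 62.5$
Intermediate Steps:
$z = \frac{1}{2}$ ($z = \frac{1}{2} \cdot 1 = \frac{1}{2} \approx 0.5$)
$f{\left(c \right)} = 8$
$l{\left(R \right)} = \frac{7}{2}$ ($l{\left(R \right)} = 3 + \frac{1}{2} = \frac{7}{2}$)
$H{\left(m \right)} = \frac{7}{2} + m$
$H{\left(51 \right)} + f{\left(\sqrt{18 + 29} \right)} = \left(\frac{7}{2} + 51\right) + 8 = \frac{109}{2} + 8 = \frac{125}{2}$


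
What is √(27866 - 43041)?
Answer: 5*I*√607 ≈ 123.19*I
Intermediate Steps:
√(27866 - 43041) = √(-15175) = 5*I*√607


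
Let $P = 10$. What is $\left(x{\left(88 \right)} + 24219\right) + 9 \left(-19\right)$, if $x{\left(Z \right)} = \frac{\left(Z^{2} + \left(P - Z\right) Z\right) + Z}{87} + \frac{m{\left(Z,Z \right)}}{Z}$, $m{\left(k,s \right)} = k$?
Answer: $\frac{2093231}{87} \approx 24060.0$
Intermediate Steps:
$x{\left(Z \right)} = 1 + \frac{Z}{87} + \frac{Z^{2}}{87} + \frac{Z \left(10 - Z\right)}{87}$ ($x{\left(Z \right)} = \frac{\left(Z^{2} + \left(10 - Z\right) Z\right) + Z}{87} + \frac{Z}{Z} = \left(\left(Z^{2} + Z \left(10 - Z\right)\right) + Z\right) \frac{1}{87} + 1 = \left(Z + Z^{2} + Z \left(10 - Z\right)\right) \frac{1}{87} + 1 = \left(\frac{Z}{87} + \frac{Z^{2}}{87} + \frac{Z \left(10 - Z\right)}{87}\right) + 1 = 1 + \frac{Z}{87} + \frac{Z^{2}}{87} + \frac{Z \left(10 - Z\right)}{87}$)
$\left(x{\left(88 \right)} + 24219\right) + 9 \left(-19\right) = \left(\left(1 + \frac{11}{87} \cdot 88\right) + 24219\right) + 9 \left(-19\right) = \left(\left(1 + \frac{968}{87}\right) + 24219\right) - 171 = \left(\frac{1055}{87} + 24219\right) - 171 = \frac{2108108}{87} - 171 = \frac{2093231}{87}$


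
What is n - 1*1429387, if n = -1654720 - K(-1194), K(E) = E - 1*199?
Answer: -3082714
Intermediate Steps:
K(E) = -199 + E (K(E) = E - 199 = -199 + E)
n = -1653327 (n = -1654720 - (-199 - 1194) = -1654720 - 1*(-1393) = -1654720 + 1393 = -1653327)
n - 1*1429387 = -1653327 - 1*1429387 = -1653327 - 1429387 = -3082714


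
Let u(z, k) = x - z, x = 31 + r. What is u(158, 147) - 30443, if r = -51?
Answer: -30621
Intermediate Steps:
x = -20 (x = 31 - 51 = -20)
u(z, k) = -20 - z
u(158, 147) - 30443 = (-20 - 1*158) - 30443 = (-20 - 158) - 30443 = -178 - 30443 = -30621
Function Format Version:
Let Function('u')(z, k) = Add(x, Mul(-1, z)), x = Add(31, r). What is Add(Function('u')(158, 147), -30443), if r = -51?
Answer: -30621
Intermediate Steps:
x = -20 (x = Add(31, -51) = -20)
Function('u')(z, k) = Add(-20, Mul(-1, z))
Add(Function('u')(158, 147), -30443) = Add(Add(-20, Mul(-1, 158)), -30443) = Add(Add(-20, -158), -30443) = Add(-178, -30443) = -30621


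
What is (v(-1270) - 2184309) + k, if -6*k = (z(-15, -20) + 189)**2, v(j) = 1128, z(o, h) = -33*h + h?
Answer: -13786327/6 ≈ -2.2977e+6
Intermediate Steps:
z(o, h) = -32*h
k = -687241/6 (k = -(-32*(-20) + 189)**2/6 = -(640 + 189)**2/6 = -1/6*829**2 = -1/6*687241 = -687241/6 ≈ -1.1454e+5)
(v(-1270) - 2184309) + k = (1128 - 2184309) - 687241/6 = -2183181 - 687241/6 = -13786327/6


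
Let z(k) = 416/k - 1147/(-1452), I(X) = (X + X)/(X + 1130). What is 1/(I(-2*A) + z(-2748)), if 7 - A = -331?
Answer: -75479316/176577179 ≈ -0.42746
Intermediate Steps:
A = 338 (A = 7 - 1*(-331) = 7 + 331 = 338)
I(X) = 2*X/(1130 + X) (I(X) = (2*X)/(1130 + X) = 2*X/(1130 + X))
z(k) = 1147/1452 + 416/k (z(k) = 416/k - 1147*(-1/1452) = 416/k + 1147/1452 = 1147/1452 + 416/k)
1/(I(-2*A) + z(-2748)) = 1/(2*(-2*338)/(1130 - 2*338) + (1147/1452 + 416/(-2748))) = 1/(2*(-676)/(1130 - 676) + (1147/1452 + 416*(-1/2748))) = 1/(2*(-676)/454 + (1147/1452 - 104/687)) = 1/(2*(-676)*(1/454) + 212327/332508) = 1/(-676/227 + 212327/332508) = 1/(-176577179/75479316) = -75479316/176577179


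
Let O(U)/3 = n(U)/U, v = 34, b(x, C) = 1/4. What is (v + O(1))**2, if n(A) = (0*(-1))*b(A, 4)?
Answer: 1156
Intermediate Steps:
b(x, C) = 1/4
n(A) = 0 (n(A) = (0*(-1))*(1/4) = 0*(1/4) = 0)
O(U) = 0 (O(U) = 3*(0/U) = 3*0 = 0)
(v + O(1))**2 = (34 + 0)**2 = 34**2 = 1156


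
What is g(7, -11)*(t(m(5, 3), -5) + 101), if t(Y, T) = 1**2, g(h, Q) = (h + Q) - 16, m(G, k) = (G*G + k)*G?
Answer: -2040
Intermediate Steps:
m(G, k) = G*(k + G**2) (m(G, k) = (G**2 + k)*G = (k + G**2)*G = G*(k + G**2))
g(h, Q) = -16 + Q + h (g(h, Q) = (Q + h) - 16 = -16 + Q + h)
t(Y, T) = 1
g(7, -11)*(t(m(5, 3), -5) + 101) = (-16 - 11 + 7)*(1 + 101) = -20*102 = -2040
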